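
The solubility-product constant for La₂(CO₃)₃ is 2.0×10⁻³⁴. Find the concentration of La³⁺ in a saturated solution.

1.4×10⁻⁷ M

La₂(CO₃)₃(s) ⇌ 2 La³⁺(aq) + 3 CO₃²⁻(aq)
Let s be the molar solubility. Then [La³⁺] = 2s and [CO₃²⁻] = 3s.
Ksp = [La³⁺]^2[CO₃²⁻]^3 = (2s)^2 · (3s)^3 = 108s^5 = 2.0×10⁻³⁴
s = 7.1×10⁻⁸ mol/L
[La³⁺] = 2s = 1.4×10⁻⁷ mol/L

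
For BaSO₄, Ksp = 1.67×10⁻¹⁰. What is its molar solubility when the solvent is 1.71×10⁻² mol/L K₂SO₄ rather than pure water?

9.77×10⁻⁹ M

BaSO₄(s) ⇌ Ba²⁺(aq) + SO₄²⁻(aq)
The solution already contains SO₄²⁻ at 1.71×10⁻² mol/L. Let s be the molar solubility of BaSO₄.
[SO₄²⁻] ≈ 1.71×10⁻² mol/L (common ion dominates); [Ba²⁺] = s.
Ksp = [Ba²⁺][SO₄²⁻] = s(1.71×10⁻²)
s = 1.67×10⁻¹⁰ / (1.71×10⁻²) = 9.77×10⁻⁹
s = 9.77×10⁻⁹ mol/L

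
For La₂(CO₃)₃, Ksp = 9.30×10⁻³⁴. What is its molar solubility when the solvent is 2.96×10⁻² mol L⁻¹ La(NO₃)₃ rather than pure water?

3.40×10⁻¹¹ M

La₂(CO₃)₃(s) ⇌ 2 La³⁺(aq) + 3 CO₃²⁻(aq)
With La³⁺ already at 2.96×10⁻² mol L⁻¹ and s small, take [La³⁺] ≈ 2.96×10⁻² mol L⁻¹ and [CO₃²⁻] = 3s.
Ksp = [La³⁺]^2[CO₃²⁻]^3 = (2.96×10⁻²)^2(3s)^3
(3s)^3 = 9.30×10⁻³⁴ / (2.96×10⁻²)^2 = 1.06×10⁻³⁰
s = 3.40×10⁻¹¹ mol L⁻¹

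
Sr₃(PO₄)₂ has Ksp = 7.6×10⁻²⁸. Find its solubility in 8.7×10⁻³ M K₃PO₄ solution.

Sr₃(PO₄)₂(s) ⇌ 3 Sr²⁺(aq) + 2 PO₄³⁻(aq)
Let s be the solubility of Sr₃(PO₄)₂ here. The common ion gives [PO₄³⁻] ≈ 8.7×10⁻³ M, and [Sr²⁺] = 3s.
Ksp = [Sr²⁺]^3[PO₄³⁻]^2 = (3s)^3(8.7×10⁻³)^2
(3s)^3 = 7.6×10⁻²⁸ / (8.7×10⁻³)^2 = 1.0×10⁻²³
s = 7.2×10⁻⁹ M

7.2×10⁻⁹ M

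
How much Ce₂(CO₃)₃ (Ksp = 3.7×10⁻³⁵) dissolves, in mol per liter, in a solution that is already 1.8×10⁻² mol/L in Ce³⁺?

1.6×10⁻¹¹ M

Ce₂(CO₃)₃(s) ⇌ 2 Ce³⁺(aq) + 3 CO₃²⁻(aq)
With Ce³⁺ already at 1.8×10⁻² mol/L and s small, take [Ce³⁺] ≈ 1.8×10⁻² mol/L and [CO₃²⁻] = 3s.
Ksp = [Ce³⁺]^2[CO₃²⁻]^3 = (1.8×10⁻²)^2(3s)^3
(3s)^3 = 3.7×10⁻³⁵ / (1.8×10⁻²)^2 = 1.1×10⁻³¹
s = 1.6×10⁻¹¹ mol/L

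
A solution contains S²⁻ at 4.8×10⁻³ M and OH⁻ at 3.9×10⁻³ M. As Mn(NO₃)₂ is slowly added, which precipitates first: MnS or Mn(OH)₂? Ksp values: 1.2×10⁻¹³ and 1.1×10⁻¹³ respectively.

Precipitation begins when Q = Ksp.
For MnS: [Mn²⁺] = (Ksp/[S²⁻]) = 2.5×10⁻¹¹ M
For Mn(OH)₂: [Mn²⁺] = (Ksp/[OH⁻]^2) = 7.2×10⁻⁹ M
The smaller threshold [Mn²⁺] is reached first, so MnS precipitates first.

MnS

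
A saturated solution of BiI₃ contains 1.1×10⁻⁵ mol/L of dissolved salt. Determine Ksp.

Ksp = 4.0×10⁻¹⁹

BiI₃(s) ⇌ Bi³⁺(aq) + 3 I⁻(aq)
With molar solubility s: [Bi³⁺] = s, [I⁻] = 3s.
Ksp = [Bi³⁺][I⁻]^3 = s · (3s)^3 = 27s^4
Ksp = 27 × (1.1×10⁻⁵)^4 = 4.0×10⁻¹⁹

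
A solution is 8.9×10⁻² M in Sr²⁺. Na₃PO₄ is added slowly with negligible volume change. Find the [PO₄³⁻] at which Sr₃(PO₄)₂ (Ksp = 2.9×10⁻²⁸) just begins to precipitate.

6.4×10⁻¹³ M

The threshold for precipitation is Q = Ksp.
Sr₃(PO₄)₂(s) ⇌ 3 Sr²⁺(aq) + 2 PO₄³⁻(aq)
Ksp = [Sr²⁺]^3[PO₄³⁻]^2 = [PO₄³⁻]^2(8.9×10⁻²)^3
[PO₄³⁻]^2 = 2.9×10⁻²⁸ / (8.9×10⁻²)^3 = 4.1×10⁻²⁵
[PO₄³⁻] = 6.4×10⁻¹³ M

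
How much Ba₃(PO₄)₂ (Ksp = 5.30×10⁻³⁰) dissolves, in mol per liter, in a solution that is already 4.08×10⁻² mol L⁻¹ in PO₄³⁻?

4.90×10⁻¹⁰ M

Ba₃(PO₄)₂(s) ⇌ 3 Ba²⁺(aq) + 2 PO₄³⁻(aq)
Let s be the solubility of Ba₃(PO₄)₂ here. The common ion gives [PO₄³⁻] ≈ 4.08×10⁻² mol L⁻¹, and [Ba²⁺] = 3s.
Ksp = [Ba²⁺]^3[PO₄³⁻]^2 = (3s)^3(4.08×10⁻²)^2
(3s)^3 = 5.30×10⁻³⁰ / (4.08×10⁻²)^2 = 3.18×10⁻²⁷
s = 4.90×10⁻¹⁰ mol L⁻¹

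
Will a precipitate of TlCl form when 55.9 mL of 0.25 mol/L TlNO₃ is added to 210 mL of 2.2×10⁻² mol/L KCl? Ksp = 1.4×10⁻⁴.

The combined volume is 265.9 mL.
[Tl⁺] = (0.25)(55.9)/265.9 = 5.3×10⁻² mol/L
[Cl⁻] = (2.2×10⁻²)(210)/265.9 = 1.7×10⁻² mol/L
Q = [Tl⁺][Cl⁻] = 9.1×10⁻⁴
Since Q (9.1×10⁻⁴) exceeds Ksp (1.4×10⁻⁴), TlCl will precipitate.

Yes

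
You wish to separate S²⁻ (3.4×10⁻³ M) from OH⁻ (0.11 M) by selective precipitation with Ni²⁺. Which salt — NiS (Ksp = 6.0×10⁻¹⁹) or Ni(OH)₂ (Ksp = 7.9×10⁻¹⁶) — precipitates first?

NiS

The threshold for precipitation is Q = Ksp.
For NiS: [Ni²⁺] = (Ksp/[S²⁻]) = 1.8×10⁻¹⁶ M
For Ni(OH)₂: [Ni²⁺] = (Ksp/[OH⁻]^2) = 6.5×10⁻¹⁴ M
Since NiS needs less Ni²⁺ to reach saturation, it precipitates first.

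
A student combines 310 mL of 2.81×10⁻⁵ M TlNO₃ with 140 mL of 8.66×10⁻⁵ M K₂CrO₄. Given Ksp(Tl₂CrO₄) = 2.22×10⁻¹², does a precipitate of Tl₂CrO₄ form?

No

Total volume after mixing = 310 + 140 = 450 mL.
[Tl⁺] = (2.81×10⁻⁵)(310)/450 = 1.94×10⁻⁵ M
[CrO₄²⁻] = (8.66×10⁻⁵)(140)/450 = 2.69×10⁻⁵ M
Q = [Tl⁺]^2[CrO₄²⁻] = 1.01×10⁻¹⁴
Q < Ksp (1.01×10⁻¹⁴ vs 2.22×10⁻¹²); the solution remains unsaturated and no precipitate forms.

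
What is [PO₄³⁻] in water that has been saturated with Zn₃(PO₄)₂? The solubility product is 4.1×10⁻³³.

2.6×10⁻⁷ M

Zn₃(PO₄)₂(s) ⇌ 3 Zn²⁺(aq) + 2 PO₄³⁻(aq)
Call the molar solubility s, so that [Zn²⁺] = 3s and [PO₄³⁻] = 2s.
Ksp = [Zn²⁺]^3[PO₄³⁻]^2 = (3s)^3 · (2s)^2 = 108s^5 = 4.1×10⁻³³
s = 1.3×10⁻⁷ mol L⁻¹
[PO₄³⁻] = 2s = 2.6×10⁻⁷ mol L⁻¹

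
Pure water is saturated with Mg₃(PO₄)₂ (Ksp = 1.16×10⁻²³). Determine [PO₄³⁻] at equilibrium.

2.03×10⁻⁵ M

Mg₃(PO₄)₂(s) ⇌ 3 Mg²⁺(aq) + 2 PO₄³⁻(aq)
Let s be the molar solubility. Then [Mg²⁺] = 3s and [PO₄³⁻] = 2s.
Ksp = [Mg²⁺]^3[PO₄³⁻]^2 = (3s)^3 · (2s)^2 = 108s^5 = 1.16×10⁻²³
s = 1.01×10⁻⁵ mol/L
[PO₄³⁻] = 2s = 2.03×10⁻⁵ mol/L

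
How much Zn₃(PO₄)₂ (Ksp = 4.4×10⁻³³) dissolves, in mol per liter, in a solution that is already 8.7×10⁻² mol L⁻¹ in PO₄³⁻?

2.8×10⁻¹¹ M

Zn₃(PO₄)₂(s) ⇌ 3 Zn²⁺(aq) + 2 PO₄³⁻(aq)
PO₄³⁻ is already present at 8.7×10⁻² mol L⁻¹. If s mol/L of Zn₃(PO₄)₂ dissolves, [Zn²⁺] = 3s while [PO₄³⁻] ≈ 8.7×10⁻² mol L⁻¹.
Ksp = [Zn²⁺]^3[PO₄³⁻]^2 = (3s)^3(8.7×10⁻²)^2
(3s)^3 = 4.4×10⁻³³ / (8.7×10⁻²)^2 = 5.8×10⁻³¹
s = 2.8×10⁻¹¹ mol L⁻¹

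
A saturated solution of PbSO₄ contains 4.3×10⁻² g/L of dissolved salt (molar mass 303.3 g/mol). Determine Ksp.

Ksp = 2.0×10⁻⁸

s = (4.3×10⁻² g L⁻¹)/(303.3 g mol⁻¹) = 1.418×10⁻⁴ M
PbSO₄(s) ⇌ Pb²⁺(aq) + SO₄²⁻(aq)
Call the molar solubility s, so that [Pb²⁺] = s and [SO₄²⁻] = s.
Ksp = [Pb²⁺][SO₄²⁻] = s · s = s^2
Ksp = (1.418×10⁻⁴)^2 = 2.0×10⁻⁸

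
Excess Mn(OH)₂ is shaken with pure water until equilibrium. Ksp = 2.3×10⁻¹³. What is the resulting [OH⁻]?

Mn(OH)₂(s) ⇌ Mn²⁺(aq) + 2 OH⁻(aq)
With molar solubility s: [Mn²⁺] = s, [OH⁻] = 2s.
Ksp = [Mn²⁺][OH⁻]^2 = s · (2s)^2 = 4s^3 = 2.3×10⁻¹³
s = 3.9×10⁻⁵ M
[OH⁻] = 2s = 7.7×10⁻⁵ M

7.7×10⁻⁵ M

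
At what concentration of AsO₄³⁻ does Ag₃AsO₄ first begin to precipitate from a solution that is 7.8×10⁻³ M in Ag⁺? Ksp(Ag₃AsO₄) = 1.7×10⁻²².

3.6×10⁻¹⁶ M

The threshold for precipitation is Q = Ksp.
Ag₃AsO₄(s) ⇌ 3 Ag⁺(aq) + AsO₄³⁻(aq)
Ksp = [Ag⁺]^3[AsO₄³⁻] = [AsO₄³⁻](7.8×10⁻³)^3
[AsO₄³⁻] = 1.7×10⁻²² / (7.8×10⁻³)^3 = 3.6×10⁻¹⁶
[AsO₄³⁻] = 3.6×10⁻¹⁶ M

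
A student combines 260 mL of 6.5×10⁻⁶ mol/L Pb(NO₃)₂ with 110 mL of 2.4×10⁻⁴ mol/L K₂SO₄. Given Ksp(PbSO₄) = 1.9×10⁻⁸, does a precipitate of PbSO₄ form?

The combined volume is 370 mL.
[Pb²⁺] = (6.5×10⁻⁶)(260)/370 = 4.6×10⁻⁶ mol/L
[SO₄²⁻] = (2.4×10⁻⁴)(110)/370 = 7.1×10⁻⁵ mol/L
Q = [Pb²⁺][SO₄²⁻] = 3.3×10⁻¹⁰
Since Q (3.3×10⁻¹⁰) is less than Ksp (1.9×10⁻⁸), no PbSO₄ precipitates.

No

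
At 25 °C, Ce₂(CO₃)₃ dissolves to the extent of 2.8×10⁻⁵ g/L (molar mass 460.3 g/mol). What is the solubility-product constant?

Ksp = 9.0×10⁻³⁵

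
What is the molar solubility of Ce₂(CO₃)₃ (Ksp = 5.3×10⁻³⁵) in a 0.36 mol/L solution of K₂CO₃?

Ce₂(CO₃)₃(s) ⇌ 2 Ce³⁺(aq) + 3 CO₃²⁻(aq)
The solution already contains CO₃²⁻ at 0.36 mol/L. Let s be the molar solubility of Ce₂(CO₃)₃.
[CO₃²⁻] ≈ 0.36 mol/L (common ion dominates); [Ce³⁺] = 2s.
Ksp = [Ce³⁺]^2[CO₃²⁻]^3 = (2s)^2(0.36)^3
(2s)^2 = 5.3×10⁻³⁵ / (0.36)^3 = 1.1×10⁻³³
s = 1.7×10⁻¹⁷ mol/L

1.7×10⁻¹⁷ M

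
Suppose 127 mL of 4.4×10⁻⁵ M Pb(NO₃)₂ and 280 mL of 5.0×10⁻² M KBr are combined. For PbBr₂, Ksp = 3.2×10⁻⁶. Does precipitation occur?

No

Total volume after mixing = 127 + 280 = 407 mL.
[Pb²⁺] = (4.4×10⁻⁵)(127)/407 = 1.4×10⁻⁵ M
[Br⁻] = (5.0×10⁻²)(280)/407 = 3.4×10⁻² M
Q = [Pb²⁺][Br⁻]^2 = 1.6×10⁻⁸
Since Q (1.6×10⁻⁸) is less than Ksp (3.2×10⁻⁶), no PbBr₂ precipitates.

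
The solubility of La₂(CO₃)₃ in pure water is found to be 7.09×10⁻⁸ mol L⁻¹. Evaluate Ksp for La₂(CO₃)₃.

Ksp = 1.93×10⁻³⁴

La₂(CO₃)₃(s) ⇌ 2 La³⁺(aq) + 3 CO₃²⁻(aq)
Let s be the molar solubility. Then [La³⁺] = 2s and [CO₃²⁻] = 3s.
Ksp = [La³⁺]^2[CO₃²⁻]^3 = (2s)^2 · (3s)^3 = 108s^5
Ksp = 108 × (7.09×10⁻⁸)^5 = 1.93×10⁻³⁴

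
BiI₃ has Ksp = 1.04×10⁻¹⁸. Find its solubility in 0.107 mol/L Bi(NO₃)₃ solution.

7.11×10⁻⁷ M

BiI₃(s) ⇌ Bi³⁺(aq) + 3 I⁻(aq)
Bi³⁺ is already present at 0.107 mol/L. If s mol/L of BiI₃ dissolves, [I⁻] = 3s while [Bi³⁺] ≈ 0.107 mol/L.
Ksp = [Bi³⁺][I⁻]^3 = (0.107)(3s)^3
(3s)^3 = 1.04×10⁻¹⁸ / (0.107) = 9.72×10⁻¹⁸
s = 7.11×10⁻⁷ mol/L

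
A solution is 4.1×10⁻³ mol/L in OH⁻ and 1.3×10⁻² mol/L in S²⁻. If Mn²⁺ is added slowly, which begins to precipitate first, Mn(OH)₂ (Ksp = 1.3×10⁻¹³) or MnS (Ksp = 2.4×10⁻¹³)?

MnS

A salt starts to precipitate once the ion product Q reaches its Ksp.
For Mn(OH)₂: [Mn²⁺] = (Ksp/[OH⁻]^2) = 7.7×10⁻⁹ mol/L
For MnS: [Mn²⁺] = (Ksp/[S²⁻]) = 1.8×10⁻¹¹ mol/L
Since MnS needs less Mn²⁺ to reach saturation, it precipitates first.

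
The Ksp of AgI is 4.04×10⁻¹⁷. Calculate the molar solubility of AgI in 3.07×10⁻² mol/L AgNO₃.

1.32×10⁻¹⁵ M

AgI(s) ⇌ Ag⁺(aq) + I⁻(aq)
With Ag⁺ already at 3.07×10⁻² mol/L and s small, take [Ag⁺] ≈ 3.07×10⁻² mol/L and [I⁻] = s.
Ksp = [Ag⁺][I⁻] = (3.07×10⁻²)s
s = 4.04×10⁻¹⁷ / (3.07×10⁻²) = 1.32×10⁻¹⁵
s = 1.32×10⁻¹⁵ mol/L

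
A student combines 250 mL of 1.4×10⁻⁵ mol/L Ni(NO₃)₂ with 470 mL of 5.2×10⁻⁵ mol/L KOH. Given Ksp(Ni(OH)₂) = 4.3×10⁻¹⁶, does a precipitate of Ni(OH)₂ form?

After mixing, V = 250 mL + 470 mL = 720 mL.
[Ni²⁺] = (1.4×10⁻⁵)(250)/720 = 4.9×10⁻⁶ mol/L
[OH⁻] = (5.2×10⁻⁵)(470)/720 = 3.4×10⁻⁵ mol/L
Q = [Ni²⁺][OH⁻]^2 = 5.6×10⁻¹⁵
Because Q > Ksp (5.6×10⁻¹⁵ vs 4.3×10⁻¹⁶), a precipitate of Ni(OH)₂ forms.

Yes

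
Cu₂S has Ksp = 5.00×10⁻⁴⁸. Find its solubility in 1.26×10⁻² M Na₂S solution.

Cu₂S(s) ⇌ 2 Cu⁺(aq) + S²⁻(aq)
The solution already contains S²⁻ at 1.26×10⁻² M. Let s be the molar solubility of Cu₂S.
[S²⁻] ≈ 1.26×10⁻² M (common ion dominates); [Cu⁺] = 2s.
Ksp = [Cu⁺]^2[S²⁻] = (2s)^2(1.26×10⁻²)
(2s)^2 = 5.00×10⁻⁴⁸ / (1.26×10⁻²) = 3.97×10⁻⁴⁶
s = 9.96×10⁻²⁴ M

9.96×10⁻²⁴ M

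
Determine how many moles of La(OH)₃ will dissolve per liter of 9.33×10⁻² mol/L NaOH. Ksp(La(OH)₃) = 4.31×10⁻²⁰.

5.31×10⁻¹⁷ M

La(OH)₃(s) ⇌ La³⁺(aq) + 3 OH⁻(aq)
With OH⁻ already at 9.33×10⁻² mol/L and s small, take [OH⁻] ≈ 9.33×10⁻² mol/L and [La³⁺] = s.
Ksp = [La³⁺][OH⁻]^3 = s(9.33×10⁻²)^3
s = 4.31×10⁻²⁰ / (9.33×10⁻²)^3 = 5.31×10⁻¹⁷
s = 5.31×10⁻¹⁷ mol/L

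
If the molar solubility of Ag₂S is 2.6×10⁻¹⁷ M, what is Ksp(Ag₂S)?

Ksp = 7.0×10⁻⁵⁰

Ag₂S(s) ⇌ 2 Ag⁺(aq) + S²⁻(aq)
For each mole of Ag₂S that dissolves per liter, [Ag⁺] = 2s and [S²⁻] = s; let s denote this solubility.
Ksp = [Ag⁺]^2[S²⁻] = (2s)^2 · s = 4s^3
Ksp = 4 × (2.6×10⁻¹⁷)^3 = 7.0×10⁻⁵⁰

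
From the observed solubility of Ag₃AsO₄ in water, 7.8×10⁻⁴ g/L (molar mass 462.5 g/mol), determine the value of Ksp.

Ksp = 2.2×10⁻²²

Molar solubility s = (7.8×10⁻⁴ g/L) / (462.5 g/mol) = 1.686×10⁻⁶ mol/L
Ag₃AsO₄(s) ⇌ 3 Ag⁺(aq) + AsO₄³⁻(aq)
For each mole of Ag₃AsO₄ that dissolves per liter, [Ag⁺] = 3s and [AsO₄³⁻] = s; let s denote this solubility.
Ksp = [Ag⁺]^3[AsO₄³⁻] = (3s)^3 · s = 27s^4
Ksp = 27 × (1.686×10⁻⁶)^4 = 2.2×10⁻²²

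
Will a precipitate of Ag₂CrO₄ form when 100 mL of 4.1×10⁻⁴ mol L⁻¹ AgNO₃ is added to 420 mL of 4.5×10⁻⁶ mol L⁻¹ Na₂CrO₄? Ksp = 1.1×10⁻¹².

No

The combined volume is 520 mL.
[Ag⁺] = (4.1×10⁻⁴)(100)/520 = 7.9×10⁻⁵ mol L⁻¹
[CrO₄²⁻] = (4.5×10⁻⁶)(420)/520 = 3.6×10⁻⁶ mol L⁻¹
Q = [Ag⁺]^2[CrO₄²⁻] = 2.3×10⁻¹⁴
Q < Ksp (2.3×10⁻¹⁴ vs 1.1×10⁻¹²); the solution remains unsaturated and no precipitate forms.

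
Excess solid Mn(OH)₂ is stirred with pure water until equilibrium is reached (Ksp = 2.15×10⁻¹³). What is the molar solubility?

Mn(OH)₂(s) ⇌ Mn²⁺(aq) + 2 OH⁻(aq)
Call the molar solubility s, so that [Mn²⁺] = s and [OH⁻] = 2s.
Ksp = [Mn²⁺][OH⁻]^2 = s · (2s)^2 = 4s^3
4s^3 = 2.15×10⁻¹³  ⇒  s^3 = 5.38×10⁻¹⁴
Taking the 3rd root, s = 3.77×10⁻⁵ mol L⁻¹.

3.77×10⁻⁵ M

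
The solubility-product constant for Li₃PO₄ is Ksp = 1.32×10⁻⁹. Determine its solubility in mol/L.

Li₃PO₄(s) ⇌ 3 Li⁺(aq) + PO₄³⁻(aq)
Call the molar solubility s, so that [Li⁺] = 3s and [PO₄³⁻] = s.
Ksp = [Li⁺]^3[PO₄³⁻] = (3s)^3 · s = 27s^4
27s^4 = 1.32×10⁻⁹  ⇒  s^4 = 4.89×10⁻¹¹
Taking the 4th root, s = 2.64×10⁻³ mol/L.

2.64×10⁻³ M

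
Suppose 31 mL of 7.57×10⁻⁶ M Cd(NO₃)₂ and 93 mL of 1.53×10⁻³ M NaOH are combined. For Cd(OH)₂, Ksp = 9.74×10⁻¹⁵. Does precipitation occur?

Total volume after mixing = 31 + 93 = 124 mL.
[Cd²⁺] = (7.57×10⁻⁶)(31)/124 = 1.89×10⁻⁶ M
[OH⁻] = (1.53×10⁻³)(93)/124 = 1.15×10⁻³ M
Q = [Cd²⁺][OH⁻]^2 = 2.49×10⁻¹²
Q = 2.49×10⁻¹² > Ksp = 9.74×10⁻¹⁵, so the solution is supersaturated and Cd(OH)₂ precipitates.

Yes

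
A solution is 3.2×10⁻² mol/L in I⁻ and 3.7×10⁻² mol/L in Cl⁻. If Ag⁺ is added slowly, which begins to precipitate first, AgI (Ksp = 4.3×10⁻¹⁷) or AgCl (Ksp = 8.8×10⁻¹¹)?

AgI

Precipitation of each salt begins when its ion product equals Ksp.
For AgI: [Ag⁺] = (Ksp/[I⁻]) = 1.3×10⁻¹⁵ mol/L
For AgCl: [Ag⁺] = (Ksp/[Cl⁻]) = 2.4×10⁻⁹ mol/L
Since AgI needs less Ag⁺ to reach saturation, it precipitates first.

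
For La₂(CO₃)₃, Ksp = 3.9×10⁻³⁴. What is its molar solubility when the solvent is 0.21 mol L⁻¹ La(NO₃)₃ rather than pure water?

6.9×10⁻¹² M

La₂(CO₃)₃(s) ⇌ 2 La³⁺(aq) + 3 CO₃²⁻(aq)
Let s be the solubility of La₂(CO₃)₃ here. The common ion gives [La³⁺] ≈ 0.21 mol L⁻¹, and [CO₃²⁻] = 3s.
Ksp = [La³⁺]^2[CO₃²⁻]^3 = (0.21)^2(3s)^3
(3s)^3 = 3.9×10⁻³⁴ / (0.21)^2 = 8.8×10⁻³³
s = 6.9×10⁻¹² mol L⁻¹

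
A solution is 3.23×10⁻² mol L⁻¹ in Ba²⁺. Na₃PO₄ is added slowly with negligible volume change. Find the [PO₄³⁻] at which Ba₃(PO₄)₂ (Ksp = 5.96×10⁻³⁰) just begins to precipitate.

Each salt precipitates once Q = Ksp for that salt.
Ba₃(PO₄)₂(s) ⇌ 3 Ba²⁺(aq) + 2 PO₄³⁻(aq)
Ksp = [Ba²⁺]^3[PO₄³⁻]^2 = [PO₄³⁻]^2(3.23×10⁻²)^3
[PO₄³⁻]^2 = 5.96×10⁻³⁰ / (3.23×10⁻²)^3 = 1.77×10⁻²⁵
[PO₄³⁻] = 4.21×10⁻¹³ mol L⁻¹

4.21×10⁻¹³ M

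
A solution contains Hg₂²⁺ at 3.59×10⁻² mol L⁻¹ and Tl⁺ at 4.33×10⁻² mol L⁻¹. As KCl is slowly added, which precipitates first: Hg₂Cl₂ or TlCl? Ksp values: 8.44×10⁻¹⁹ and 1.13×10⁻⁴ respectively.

Precipitation of each salt begins when its ion product equals Ksp.
For Hg₂Cl₂: [Cl⁻] = (Ksp/[Hg₂²⁺])^(1/2) = 4.85×10⁻⁹ mol L⁻¹
For TlCl: [Cl⁻] = (Ksp/[Tl⁺]) = 2.61×10⁻³ mol L⁻¹
Since Hg₂Cl₂ needs less Cl⁻ to reach saturation, it precipitates first.

Hg₂Cl₂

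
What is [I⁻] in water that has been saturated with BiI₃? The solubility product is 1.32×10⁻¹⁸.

4.46×10⁻⁵ M

BiI₃(s) ⇌ Bi³⁺(aq) + 3 I⁻(aq)
Let s be the molar solubility. Then [Bi³⁺] = s and [I⁻] = 3s.
Ksp = [Bi³⁺][I⁻]^3 = s · (3s)^3 = 27s^4 = 1.32×10⁻¹⁸
s = 1.49×10⁻⁵ mol/L
[I⁻] = 3s = 4.46×10⁻⁵ mol/L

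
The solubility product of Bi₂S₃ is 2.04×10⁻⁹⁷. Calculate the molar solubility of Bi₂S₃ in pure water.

1.80×10⁻²⁰ M

Bi₂S₃(s) ⇌ 2 Bi³⁺(aq) + 3 S²⁻(aq)
With molar solubility s: [Bi³⁺] = 2s, [S²⁻] = 3s.
Ksp = [Bi³⁺]^2[S²⁻]^3 = (2s)^2 · (3s)^3 = 108s^5
108s^5 = 2.04×10⁻⁹⁷  ⇒  s^5 = 1.89×10⁻⁹⁹
s = 1.80×10⁻²⁰ mol/L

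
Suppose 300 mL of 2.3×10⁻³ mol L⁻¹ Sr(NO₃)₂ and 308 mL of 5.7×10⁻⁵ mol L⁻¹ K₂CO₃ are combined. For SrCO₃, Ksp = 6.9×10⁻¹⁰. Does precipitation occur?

Yes

The combined volume is 608 mL.
[Sr²⁺] = (2.3×10⁻³)(300)/608 = 1.1×10⁻³ mol L⁻¹
[CO₃²⁻] = (5.7×10⁻⁵)(308)/608 = 2.9×10⁻⁵ mol L⁻¹
Q = [Sr²⁺][CO₃²⁻] = 3.3×10⁻⁸
Since Q (3.3×10⁻⁸) exceeds Ksp (6.9×10⁻¹⁰), SrCO₃ will precipitate.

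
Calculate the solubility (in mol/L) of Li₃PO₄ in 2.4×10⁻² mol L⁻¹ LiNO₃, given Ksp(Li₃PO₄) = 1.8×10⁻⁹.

1.3×10⁻⁴ M

Li₃PO₄(s) ⇌ 3 Li⁺(aq) + PO₄³⁻(aq)
With Li⁺ already at 2.4×10⁻² mol L⁻¹ and s small, take [Li⁺] ≈ 2.4×10⁻² mol L⁻¹ and [PO₄³⁻] = s.
Ksp = [Li⁺]^3[PO₄³⁻] = (2.4×10⁻²)^3s
s = 1.8×10⁻⁹ / (2.4×10⁻²)^3 = 1.3×10⁻⁴
s = 1.3×10⁻⁴ mol L⁻¹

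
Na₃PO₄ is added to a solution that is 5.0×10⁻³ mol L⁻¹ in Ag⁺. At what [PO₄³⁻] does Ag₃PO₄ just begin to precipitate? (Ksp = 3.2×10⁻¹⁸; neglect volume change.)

2.6×10⁻¹¹ M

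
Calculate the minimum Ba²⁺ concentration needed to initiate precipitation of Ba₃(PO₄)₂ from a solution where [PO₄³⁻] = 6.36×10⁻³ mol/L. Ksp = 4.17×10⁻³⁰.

4.69×10⁻⁹ M

The threshold for precipitation is Q = Ksp.
Ba₃(PO₄)₂(s) ⇌ 3 Ba²⁺(aq) + 2 PO₄³⁻(aq)
Ksp = [Ba²⁺]^3[PO₄³⁻]^2 = [Ba²⁺]^3(6.36×10⁻³)^2
[Ba²⁺]^3 = 4.17×10⁻³⁰ / (6.36×10⁻³)^2 = 1.03×10⁻²⁵
[Ba²⁺] = 4.69×10⁻⁹ mol/L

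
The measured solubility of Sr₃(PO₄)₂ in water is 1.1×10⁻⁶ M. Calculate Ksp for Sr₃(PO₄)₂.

Sr₃(PO₄)₂(s) ⇌ 3 Sr²⁺(aq) + 2 PO₄³⁻(aq)
With molar solubility s: [Sr²⁺] = 3s, [PO₄³⁻] = 2s.
Ksp = [Sr²⁺]^3[PO₄³⁻]^2 = (3s)^3 · (2s)^2 = 108s^5
Ksp = 108 × (1.1×10⁻⁶)^5 = 1.7×10⁻²⁸

Ksp = 1.7×10⁻²⁸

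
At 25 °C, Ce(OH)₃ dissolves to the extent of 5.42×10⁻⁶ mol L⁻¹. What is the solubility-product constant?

Ce(OH)₃(s) ⇌ Ce³⁺(aq) + 3 OH⁻(aq)
Let s be the molar solubility. Then [Ce³⁺] = s and [OH⁻] = 3s.
Ksp = [Ce³⁺][OH⁻]^3 = s · (3s)^3 = 27s^4
Ksp = 27 × (5.42×10⁻⁶)^4 = 2.33×10⁻²⁰

Ksp = 2.33×10⁻²⁰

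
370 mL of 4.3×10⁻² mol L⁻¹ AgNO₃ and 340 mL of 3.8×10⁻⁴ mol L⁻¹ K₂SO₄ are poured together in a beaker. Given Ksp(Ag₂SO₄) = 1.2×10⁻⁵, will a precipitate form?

The combined volume is 710 mL.
[Ag⁺] = (4.3×10⁻²)(370)/710 = 2.2×10⁻² mol L⁻¹
[SO₄²⁻] = (3.8×10⁻⁴)(340)/710 = 1.8×10⁻⁴ mol L⁻¹
Q = [Ag⁺]^2[SO₄²⁻] = 9.1×10⁻⁸
Since Q (9.1×10⁻⁸) is less than Ksp (1.2×10⁻⁵), no Ag₂SO₄ precipitates.

No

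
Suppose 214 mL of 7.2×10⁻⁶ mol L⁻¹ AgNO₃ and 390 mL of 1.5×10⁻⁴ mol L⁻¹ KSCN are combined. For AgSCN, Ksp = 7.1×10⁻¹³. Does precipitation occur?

Yes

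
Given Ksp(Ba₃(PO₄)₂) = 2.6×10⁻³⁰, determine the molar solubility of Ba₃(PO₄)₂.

4.7×10⁻⁷ M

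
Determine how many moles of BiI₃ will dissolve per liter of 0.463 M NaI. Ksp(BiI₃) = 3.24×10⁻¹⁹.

3.26×10⁻¹⁸ M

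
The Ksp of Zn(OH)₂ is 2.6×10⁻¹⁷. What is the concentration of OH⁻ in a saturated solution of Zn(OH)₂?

Zn(OH)₂(s) ⇌ Zn²⁺(aq) + 2 OH⁻(aq)
Let s be the molar solubility. Then [Zn²⁺] = s and [OH⁻] = 2s.
Ksp = [Zn²⁺][OH⁻]^2 = s · (2s)^2 = 4s^3 = 2.6×10⁻¹⁷
s = 1.9×10⁻⁶ M
[OH⁻] = 2s = 3.7×10⁻⁶ M

3.7×10⁻⁶ M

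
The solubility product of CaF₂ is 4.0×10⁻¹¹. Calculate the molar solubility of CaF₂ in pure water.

2.2×10⁻⁴ M

CaF₂(s) ⇌ Ca²⁺(aq) + 2 F⁻(aq)
Call the molar solubility s, so that [Ca²⁺] = s and [F⁻] = 2s.
Ksp = [Ca²⁺][F⁻]^2 = s · (2s)^2 = 4s^3
4s^3 = 4.0×10⁻¹¹  ⇒  s^3 = 1.0×10⁻¹¹
Taking the 3rd root, s = 2.2×10⁻⁴ M.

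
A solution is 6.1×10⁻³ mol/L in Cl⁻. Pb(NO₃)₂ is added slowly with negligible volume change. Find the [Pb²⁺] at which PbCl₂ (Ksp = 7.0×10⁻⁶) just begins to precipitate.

0.19 M

Each salt precipitates once Q = Ksp for that salt.
PbCl₂(s) ⇌ Pb²⁺(aq) + 2 Cl⁻(aq)
Ksp = [Pb²⁺][Cl⁻]^2 = [Pb²⁺](6.1×10⁻³)^2
[Pb²⁺] = 7.0×10⁻⁶ / (6.1×10⁻³)^2 = 0.19
[Pb²⁺] = 0.19 mol/L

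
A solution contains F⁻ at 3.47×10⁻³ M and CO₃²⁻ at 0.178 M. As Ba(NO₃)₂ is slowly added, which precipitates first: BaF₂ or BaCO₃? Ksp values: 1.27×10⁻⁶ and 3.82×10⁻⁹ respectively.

BaCO₃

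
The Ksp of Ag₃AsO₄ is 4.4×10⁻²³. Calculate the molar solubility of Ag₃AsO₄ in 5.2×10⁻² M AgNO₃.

Ag₃AsO₄(s) ⇌ 3 Ag⁺(aq) + AsO₄³⁻(aq)
Let s be the solubility of Ag₃AsO₄ here. The common ion gives [Ag⁺] ≈ 5.2×10⁻² M, and [AsO₄³⁻] = s.
Ksp = [Ag⁺]^3[AsO₄³⁻] = (5.2×10⁻²)^3s
s = 4.4×10⁻²³ / (5.2×10⁻²)^3 = 3.1×10⁻¹⁹
s = 3.1×10⁻¹⁹ M

3.1×10⁻¹⁹ M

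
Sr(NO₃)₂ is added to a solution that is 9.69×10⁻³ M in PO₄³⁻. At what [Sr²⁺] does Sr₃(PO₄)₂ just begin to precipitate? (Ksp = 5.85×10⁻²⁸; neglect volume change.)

A salt starts to precipitate once the ion product Q reaches its Ksp.
Sr₃(PO₄)₂(s) ⇌ 3 Sr²⁺(aq) + 2 PO₄³⁻(aq)
Ksp = [Sr²⁺]^3[PO₄³⁻]^2 = [Sr²⁺]^3(9.69×10⁻³)^2
[Sr²⁺]^3 = 5.85×10⁻²⁸ / (9.69×10⁻³)^2 = 6.23×10⁻²⁴
[Sr²⁺] = 1.84×10⁻⁸ M

1.84×10⁻⁸ M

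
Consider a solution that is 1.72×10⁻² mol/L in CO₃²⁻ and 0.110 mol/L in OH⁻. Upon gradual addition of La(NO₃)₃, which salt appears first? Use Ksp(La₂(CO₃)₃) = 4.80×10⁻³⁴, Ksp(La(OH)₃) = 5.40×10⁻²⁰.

La(OH)₃

Precipitation begins when Q = Ksp.
For La₂(CO₃)₃: [La³⁺] = (Ksp/[CO₃²⁻]^3)^(1/2) = 9.71×10⁻¹⁵ mol/L
For La(OH)₃: [La³⁺] = (Ksp/[OH⁻]^3) = 4.06×10⁻¹⁷ mol/L
The smaller threshold [La³⁺] is reached first, so La(OH)₃ precipitates first.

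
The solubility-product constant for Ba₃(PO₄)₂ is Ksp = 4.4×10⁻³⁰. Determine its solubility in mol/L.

Ba₃(PO₄)₂(s) ⇌ 3 Ba²⁺(aq) + 2 PO₄³⁻(aq)
If s mol/L of Ba₃(PO₄)₂ dissolves, [Ba²⁺] = 3s and [PO₄³⁻] = 2s.
Ksp = [Ba²⁺]^3[PO₄³⁻]^2 = (3s)^3 · (2s)^2 = 108s^5
108s^5 = 4.4×10⁻³⁰  ⇒  s^5 = 4.1×10⁻³²
s = (4.1×10⁻³²)^(1/5) = 5.3×10⁻⁷ mol/L

5.3×10⁻⁷ M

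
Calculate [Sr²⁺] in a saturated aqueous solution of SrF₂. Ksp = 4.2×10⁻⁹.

1.0×10⁻³ M

SrF₂(s) ⇌ Sr²⁺(aq) + 2 F⁻(aq)
If s mol/L of SrF₂ dissolves, [Sr²⁺] = s and [F⁻] = 2s.
Ksp = [Sr²⁺][F⁻]^2 = s · (2s)^2 = 4s^3 = 4.2×10⁻⁹
s = 1.0×10⁻³ M
[Sr²⁺] = s = 1.0×10⁻³ M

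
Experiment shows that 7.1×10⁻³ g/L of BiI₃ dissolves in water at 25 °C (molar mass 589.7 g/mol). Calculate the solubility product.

Molar solubility s = (7.1×10⁻³ g/L) / (589.7 g/mol) = 1.204×10⁻⁵ mol/L
BiI₃(s) ⇌ Bi³⁺(aq) + 3 I⁻(aq)
Let s be the molar solubility. Then [Bi³⁺] = s and [I⁻] = 3s.
Ksp = [Bi³⁺][I⁻]^3 = s · (3s)^3 = 27s^4
Ksp = 27 × (1.204×10⁻⁵)^4 = 5.7×10⁻¹⁹

Ksp = 5.7×10⁻¹⁹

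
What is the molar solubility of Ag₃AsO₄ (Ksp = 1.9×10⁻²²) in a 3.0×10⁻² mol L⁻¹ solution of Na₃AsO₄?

6.2×10⁻⁸ M

Ag₃AsO₄(s) ⇌ 3 Ag⁺(aq) + AsO₄³⁻(aq)
With AsO₄³⁻ already at 3.0×10⁻² mol L⁻¹ and s small, take [AsO₄³⁻] ≈ 3.0×10⁻² mol L⁻¹ and [Ag⁺] = 3s.
Ksp = [Ag⁺]^3[AsO₄³⁻] = (3s)^3(3.0×10⁻²)
(3s)^3 = 1.9×10⁻²² / (3.0×10⁻²) = 6.3×10⁻²¹
s = 6.2×10⁻⁸ mol L⁻¹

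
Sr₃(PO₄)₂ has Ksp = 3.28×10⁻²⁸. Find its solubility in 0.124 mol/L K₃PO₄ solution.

Sr₃(PO₄)₂(s) ⇌ 3 Sr²⁺(aq) + 2 PO₄³⁻(aq)
PO₄³⁻ is already present at 0.124 mol/L. If s mol/L of Sr₃(PO₄)₂ dissolves, [Sr²⁺] = 3s while [PO₄³⁻] ≈ 0.124 mol/L.
Ksp = [Sr²⁺]^3[PO₄³⁻]^2 = (3s)^3(0.124)^2
(3s)^3 = 3.28×10⁻²⁸ / (0.124)^2 = 2.13×10⁻²⁶
s = 9.24×10⁻¹⁰ mol/L

9.24×10⁻¹⁰ M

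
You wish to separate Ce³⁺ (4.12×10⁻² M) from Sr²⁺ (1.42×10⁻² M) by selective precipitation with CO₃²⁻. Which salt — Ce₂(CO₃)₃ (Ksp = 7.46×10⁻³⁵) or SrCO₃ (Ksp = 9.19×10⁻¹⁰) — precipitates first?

Ce₂(CO₃)₃

A salt starts to precipitate once the ion product Q reaches its Ksp.
For Ce₂(CO₃)₃: [CO₃²⁻] = (Ksp/[Ce³⁺]^2)^(1/3) = 3.53×10⁻¹¹ M
For SrCO₃: [CO₃²⁻] = (Ksp/[Sr²⁺]) = 6.47×10⁻⁸ M
Ce₂(CO₃)₃ requires the lower [CO₃²⁻], so it precipitates first.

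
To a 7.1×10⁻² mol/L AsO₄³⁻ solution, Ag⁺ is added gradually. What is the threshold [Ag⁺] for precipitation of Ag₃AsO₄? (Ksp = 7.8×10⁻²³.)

1.0×10⁻⁷ M

The threshold for precipitation is Q = Ksp.
Ag₃AsO₄(s) ⇌ 3 Ag⁺(aq) + AsO₄³⁻(aq)
Ksp = [Ag⁺]^3[AsO₄³⁻] = [Ag⁺]^3(7.1×10⁻²)
[Ag⁺]^3 = 7.8×10⁻²³ / (7.1×10⁻²) = 1.1×10⁻²¹
[Ag⁺] = 1.0×10⁻⁷ mol/L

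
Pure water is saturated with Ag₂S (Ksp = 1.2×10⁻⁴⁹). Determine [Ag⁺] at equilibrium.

Ag₂S(s) ⇌ 2 Ag⁺(aq) + S²⁻(aq)
If s mol/L of Ag₂S dissolves, [Ag⁺] = 2s and [S²⁻] = s.
Ksp = [Ag⁺]^2[S²⁻] = (2s)^2 · s = 4s^3 = 1.2×10⁻⁴⁹
s = 3.1×10⁻¹⁷ mol/L
[Ag⁺] = 2s = 6.2×10⁻¹⁷ mol/L

6.2×10⁻¹⁷ M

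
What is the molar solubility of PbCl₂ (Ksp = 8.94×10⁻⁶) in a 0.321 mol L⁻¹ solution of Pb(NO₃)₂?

PbCl₂(s) ⇌ Pb²⁺(aq) + 2 Cl⁻(aq)
The solution already contains Pb²⁺ at 0.321 mol L⁻¹. Let s be the molar solubility of PbCl₂.
[Pb²⁺] ≈ 0.321 mol L⁻¹ (common ion dominates); [Cl⁻] = 2s.
Ksp = [Pb²⁺][Cl⁻]^2 = (0.321)(2s)^2
(2s)^2 = 8.94×10⁻⁶ / (0.321) = 2.79×10⁻⁵
s = 2.64×10⁻³ mol L⁻¹

2.64×10⁻³ M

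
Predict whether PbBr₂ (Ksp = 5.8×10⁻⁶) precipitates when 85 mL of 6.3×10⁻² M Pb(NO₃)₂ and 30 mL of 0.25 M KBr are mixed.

The combined volume is 115 mL.
[Pb²⁺] = (6.3×10⁻²)(85)/115 = 4.7×10⁻² M
[Br⁻] = (0.25)(30)/115 = 6.5×10⁻² M
Q = [Pb²⁺][Br⁻]^2 = 2.0×10⁻⁴
Because Q > Ksp (2.0×10⁻⁴ vs 5.8×10⁻⁶), a precipitate of PbBr₂ forms.

Yes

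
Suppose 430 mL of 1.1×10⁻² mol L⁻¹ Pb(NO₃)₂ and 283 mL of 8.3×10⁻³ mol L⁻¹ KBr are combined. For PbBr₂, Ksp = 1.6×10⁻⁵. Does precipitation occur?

The combined volume is 713 mL.
[Pb²⁺] = (1.1×10⁻²)(430)/713 = 6.6×10⁻³ mol L⁻¹
[Br⁻] = (8.3×10⁻³)(283)/713 = 3.3×10⁻³ mol L⁻¹
Q = [Pb²⁺][Br⁻]^2 = 7.2×10⁻⁸
Q = 7.2×10⁻⁸ < Ksp = 1.6×10⁻⁵, so the solution is unsaturated and no precipitate forms.

No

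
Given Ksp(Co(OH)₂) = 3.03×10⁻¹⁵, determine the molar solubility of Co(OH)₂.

Co(OH)₂(s) ⇌ Co²⁺(aq) + 2 OH⁻(aq)
If s mol/L of Co(OH)₂ dissolves, [Co²⁺] = s and [OH⁻] = 2s.
Ksp = [Co²⁺][OH⁻]^2 = s · (2s)^2 = 4s^3
4s^3 = 3.03×10⁻¹⁵  ⇒  s^3 = 7.58×10⁻¹⁶
s = 9.12×10⁻⁶ mol L⁻¹

9.12×10⁻⁶ M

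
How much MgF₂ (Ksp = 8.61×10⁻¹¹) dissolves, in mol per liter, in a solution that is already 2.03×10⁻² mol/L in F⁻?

MgF₂(s) ⇌ Mg²⁺(aq) + 2 F⁻(aq)
With F⁻ already at 2.03×10⁻² mol/L and s small, take [F⁻] ≈ 2.03×10⁻² mol/L and [Mg²⁺] = s.
Ksp = [Mg²⁺][F⁻]^2 = s(2.03×10⁻²)^2
s = 8.61×10⁻¹¹ / (2.03×10⁻²)^2 = 2.09×10⁻⁷
s = 2.09×10⁻⁷ mol/L

2.09×10⁻⁷ M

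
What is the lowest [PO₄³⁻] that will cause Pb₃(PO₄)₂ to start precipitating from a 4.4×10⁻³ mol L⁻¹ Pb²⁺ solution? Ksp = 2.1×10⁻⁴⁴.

The threshold for precipitation is Q = Ksp.
Pb₃(PO₄)₂(s) ⇌ 3 Pb²⁺(aq) + 2 PO₄³⁻(aq)
Ksp = [Pb²⁺]^3[PO₄³⁻]^2 = [PO₄³⁻]^2(4.4×10⁻³)^3
[PO₄³⁻]^2 = 2.1×10⁻⁴⁴ / (4.4×10⁻³)^3 = 2.5×10⁻³⁷
[PO₄³⁻] = 5.0×10⁻¹⁹ mol L⁻¹

5.0×10⁻¹⁹ M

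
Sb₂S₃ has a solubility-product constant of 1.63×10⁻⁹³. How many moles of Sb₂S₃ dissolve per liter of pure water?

1.09×10⁻¹⁹ M

Sb₂S₃(s) ⇌ 2 Sb³⁺(aq) + 3 S²⁻(aq)
If s mol/L of Sb₂S₃ dissolves, [Sb³⁺] = 2s and [S²⁻] = 3s.
Ksp = [Sb³⁺]^2[S²⁻]^3 = (2s)^2 · (3s)^3 = 108s^5
108s^5 = 1.63×10⁻⁹³  ⇒  s^5 = 1.51×10⁻⁹⁵
s = 1.09×10⁻¹⁹ M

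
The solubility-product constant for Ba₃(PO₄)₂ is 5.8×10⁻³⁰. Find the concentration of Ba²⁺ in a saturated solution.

Ba₃(PO₄)₂(s) ⇌ 3 Ba²⁺(aq) + 2 PO₄³⁻(aq)
If s mol/L of Ba₃(PO₄)₂ dissolves, [Ba²⁺] = 3s and [PO₄³⁻] = 2s.
Ksp = [Ba²⁺]^3[PO₄³⁻]^2 = (3s)^3 · (2s)^2 = 108s^5 = 5.8×10⁻³⁰
s = 5.6×10⁻⁷ mol L⁻¹
[Ba²⁺] = 3s = 1.7×10⁻⁶ mol L⁻¹

1.7×10⁻⁶ M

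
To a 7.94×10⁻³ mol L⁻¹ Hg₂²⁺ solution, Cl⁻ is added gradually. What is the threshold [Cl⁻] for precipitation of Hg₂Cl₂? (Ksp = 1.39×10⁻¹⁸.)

1.32×10⁻⁸ M

Each salt precipitates once Q = Ksp for that salt.
Hg₂Cl₂(s) ⇌ Hg₂²⁺(aq) + 2 Cl⁻(aq)
Ksp = [Hg₂²⁺][Cl⁻]^2 = [Cl⁻]^2(7.94×10⁻³)
[Cl⁻]^2 = 1.39×10⁻¹⁸ / (7.94×10⁻³) = 1.75×10⁻¹⁶
[Cl⁻] = 1.32×10⁻⁸ mol L⁻¹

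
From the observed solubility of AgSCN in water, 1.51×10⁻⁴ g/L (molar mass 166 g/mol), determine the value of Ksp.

Ksp = 8.27×10⁻¹³

Molar solubility s = (1.51×10⁻⁴ g/L) / (166 g/mol) = 9.0964×10⁻⁷ mol/L
AgSCN(s) ⇌ Ag⁺(aq) + SCN⁻(aq)
If s mol/L of AgSCN dissolves, [Ag⁺] = s and [SCN⁻] = s.
Ksp = [Ag⁺][SCN⁻] = s · s = s^2
Ksp = (9.0964×10⁻⁷)^2 = 8.27×10⁻¹³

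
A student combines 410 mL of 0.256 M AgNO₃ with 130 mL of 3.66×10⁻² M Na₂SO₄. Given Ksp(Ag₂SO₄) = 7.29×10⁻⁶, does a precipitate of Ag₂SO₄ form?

Yes

After mixing, V = 410 mL + 130 mL = 540 mL.
[Ag⁺] = (0.256)(410)/540 = 0.194 M
[SO₄²⁻] = (3.66×10⁻²)(130)/540 = 8.81×10⁻³ M
Q = [Ag⁺]^2[SO₄²⁻] = 3.33×10⁻⁴
Since Q (3.33×10⁻⁴) exceeds Ksp (7.29×10⁻⁶), Ag₂SO₄ will precipitate.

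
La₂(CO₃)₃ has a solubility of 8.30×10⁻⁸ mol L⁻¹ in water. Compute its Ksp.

La₂(CO₃)₃(s) ⇌ 2 La³⁺(aq) + 3 CO₃²⁻(aq)
If s mol/L of La₂(CO₃)₃ dissolves, [La³⁺] = 2s and [CO₃²⁻] = 3s.
Ksp = [La³⁺]^2[CO₃²⁻]^3 = (2s)^2 · (3s)^3 = 108s^5
Ksp = 108 × (8.30×10⁻⁸)^5 = 4.25×10⁻³⁴

Ksp = 4.25×10⁻³⁴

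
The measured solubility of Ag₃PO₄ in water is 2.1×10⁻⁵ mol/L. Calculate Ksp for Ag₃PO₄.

Ag₃PO₄(s) ⇌ 3 Ag⁺(aq) + PO₄³⁻(aq)
If s mol/L of Ag₃PO₄ dissolves, [Ag⁺] = 3s and [PO₄³⁻] = s.
Ksp = [Ag⁺]^3[PO₄³⁻] = (3s)^3 · s = 27s^4
Ksp = 27 × (2.1×10⁻⁵)^4 = 5.3×10⁻¹⁸

Ksp = 5.3×10⁻¹⁸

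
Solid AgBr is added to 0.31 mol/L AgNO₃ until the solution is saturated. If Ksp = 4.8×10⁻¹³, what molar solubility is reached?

AgBr(s) ⇌ Ag⁺(aq) + Br⁻(aq)
Let s be the solubility of AgBr here. The common ion gives [Ag⁺] ≈ 0.31 mol/L, and [Br⁻] = s.
Ksp = [Ag⁺][Br⁻] = (0.31)s
s = 4.8×10⁻¹³ / (0.31) = 1.5×10⁻¹²
s = 1.5×10⁻¹² mol/L

1.5×10⁻¹² M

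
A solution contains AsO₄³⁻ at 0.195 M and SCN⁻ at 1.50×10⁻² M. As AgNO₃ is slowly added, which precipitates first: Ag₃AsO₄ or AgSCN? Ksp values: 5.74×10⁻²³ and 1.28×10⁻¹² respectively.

The threshold for precipitation is Q = Ksp.
For Ag₃AsO₄: [Ag⁺] = (Ksp/[AsO₄³⁻])^(1/3) = 6.65×10⁻⁸ M
For AgSCN: [Ag⁺] = (Ksp/[SCN⁻]) = 8.53×10⁻¹¹ M
Since AgSCN needs less Ag⁺ to reach saturation, it precipitates first.

AgSCN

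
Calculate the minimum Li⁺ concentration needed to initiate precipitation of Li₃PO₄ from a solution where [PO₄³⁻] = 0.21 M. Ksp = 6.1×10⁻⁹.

3.1×10⁻³ M

A salt starts to precipitate once the ion product Q reaches its Ksp.
Li₃PO₄(s) ⇌ 3 Li⁺(aq) + PO₄³⁻(aq)
Ksp = [Li⁺]^3[PO₄³⁻] = [Li⁺]^3(0.21)
[Li⁺]^3 = 6.1×10⁻⁹ / (0.21) = 2.9×10⁻⁸
[Li⁺] = 3.1×10⁻³ M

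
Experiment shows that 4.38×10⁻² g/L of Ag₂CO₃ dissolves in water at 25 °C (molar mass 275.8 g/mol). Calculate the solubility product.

Ksp = 1.60×10⁻¹¹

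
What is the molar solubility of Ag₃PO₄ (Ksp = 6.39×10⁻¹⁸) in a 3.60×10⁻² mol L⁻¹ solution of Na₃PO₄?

1.87×10⁻⁶ M

Ag₃PO₄(s) ⇌ 3 Ag⁺(aq) + PO₄³⁻(aq)
Let s be the solubility of Ag₃PO₄ here. The common ion gives [PO₄³⁻] ≈ 3.60×10⁻² mol L⁻¹, and [Ag⁺] = 3s.
Ksp = [Ag⁺]^3[PO₄³⁻] = (3s)^3(3.60×10⁻²)
(3s)^3 = 6.39×10⁻¹⁸ / (3.60×10⁻²) = 1.78×10⁻¹⁶
s = 1.87×10⁻⁶ mol L⁻¹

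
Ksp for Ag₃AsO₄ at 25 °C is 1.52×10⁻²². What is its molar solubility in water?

1.54×10⁻⁶ M

Ag₃AsO₄(s) ⇌ 3 Ag⁺(aq) + AsO₄³⁻(aq)
If s mol/L of Ag₃AsO₄ dissolves, [Ag⁺] = 3s and [AsO₄³⁻] = s.
Ksp = [Ag⁺]^3[AsO₄³⁻] = (3s)^3 · s = 27s^4
27s^4 = 1.52×10⁻²²  ⇒  s^4 = 5.63×10⁻²⁴
s = 1.54×10⁻⁶ mol L⁻¹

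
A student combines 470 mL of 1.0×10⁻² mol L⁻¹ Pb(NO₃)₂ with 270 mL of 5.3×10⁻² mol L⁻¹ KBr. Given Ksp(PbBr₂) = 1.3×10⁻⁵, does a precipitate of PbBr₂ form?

No

After mixing, V = 470 mL + 270 mL = 740 mL.
[Pb²⁺] = (1.0×10⁻²)(470)/740 = 6.4×10⁻³ mol L⁻¹
[Br⁻] = (5.3×10⁻²)(270)/740 = 1.9×10⁻² mol L⁻¹
Q = [Pb²⁺][Br⁻]^2 = 2.4×10⁻⁶
Since Q (2.4×10⁻⁶) is less than Ksp (1.3×10⁻⁵), no PbBr₂ precipitates.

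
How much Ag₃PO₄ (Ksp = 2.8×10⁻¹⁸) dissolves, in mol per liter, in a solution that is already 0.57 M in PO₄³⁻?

5.7×10⁻⁷ M

Ag₃PO₄(s) ⇌ 3 Ag⁺(aq) + PO₄³⁻(aq)
The solution already contains PO₄³⁻ at 0.57 M. Let s be the molar solubility of Ag₃PO₄.
[PO₄³⁻] ≈ 0.57 M (common ion dominates); [Ag⁺] = 3s.
Ksp = [Ag⁺]^3[PO₄³⁻] = (3s)^3(0.57)
(3s)^3 = 2.8×10⁻¹⁸ / (0.57) = 4.9×10⁻¹⁸
s = 5.7×10⁻⁷ M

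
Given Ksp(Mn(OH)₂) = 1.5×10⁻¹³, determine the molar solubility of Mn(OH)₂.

Mn(OH)₂(s) ⇌ Mn²⁺(aq) + 2 OH⁻(aq)
Let s be the molar solubility. Then [Mn²⁺] = s and [OH⁻] = 2s.
Ksp = [Mn²⁺][OH⁻]^2 = s · (2s)^2 = 4s^3
4s^3 = 1.5×10⁻¹³  ⇒  s^3 = 3.8×10⁻¹⁴
s = (3.8×10⁻¹⁴)^(1/3) = 3.3×10⁻⁵ mol L⁻¹

3.3×10⁻⁵ M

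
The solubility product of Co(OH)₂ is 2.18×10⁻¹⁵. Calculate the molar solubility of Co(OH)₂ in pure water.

8.17×10⁻⁶ M

Co(OH)₂(s) ⇌ Co²⁺(aq) + 2 OH⁻(aq)
With molar solubility s: [Co²⁺] = s, [OH⁻] = 2s.
Ksp = [Co²⁺][OH⁻]^2 = s · (2s)^2 = 4s^3
4s^3 = 2.18×10⁻¹⁵  ⇒  s^3 = 5.45×10⁻¹⁶
Taking the 3rd root, s = 8.17×10⁻⁶ mol/L.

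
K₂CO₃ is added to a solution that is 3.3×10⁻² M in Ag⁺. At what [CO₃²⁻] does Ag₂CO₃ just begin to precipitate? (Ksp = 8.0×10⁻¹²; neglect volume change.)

Precipitation begins when Q = Ksp.
Ag₂CO₃(s) ⇌ 2 Ag⁺(aq) + CO₃²⁻(aq)
Ksp = [Ag⁺]^2[CO₃²⁻] = [CO₃²⁻](3.3×10⁻²)^2
[CO₃²⁻] = 8.0×10⁻¹² / (3.3×10⁻²)^2 = 7.3×10⁻⁹
[CO₃²⁻] = 7.3×10⁻⁹ M

7.3×10⁻⁹ M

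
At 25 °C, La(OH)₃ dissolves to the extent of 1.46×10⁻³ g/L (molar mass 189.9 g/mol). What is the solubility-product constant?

Ksp = 9.43×10⁻²⁰

Molar solubility s = (1.46×10⁻³ g/L) / (189.9 g/mol) = 7.6883×10⁻⁶ mol/L
La(OH)₃(s) ⇌ La³⁺(aq) + 3 OH⁻(aq)
For each mole of La(OH)₃ that dissolves per liter, [La³⁺] = s and [OH⁻] = 3s; let s denote this solubility.
Ksp = [La³⁺][OH⁻]^3 = s · (3s)^3 = 27s^4
Ksp = 27 × (7.6883×10⁻⁶)^4 = 9.43×10⁻²⁰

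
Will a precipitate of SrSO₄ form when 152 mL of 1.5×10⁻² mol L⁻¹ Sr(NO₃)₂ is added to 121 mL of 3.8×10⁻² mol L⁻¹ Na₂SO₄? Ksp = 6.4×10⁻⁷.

After mixing, V = 152 mL + 121 mL = 273 mL.
[Sr²⁺] = (1.5×10⁻²)(152)/273 = 8.4×10⁻³ mol L⁻¹
[SO₄²⁻] = (3.8×10⁻²)(121)/273 = 1.7×10⁻² mol L⁻¹
Q = [Sr²⁺][SO₄²⁻] = 1.4×10⁻⁴
Because Q > Ksp (1.4×10⁻⁴ vs 6.4×10⁻⁷), a precipitate of SrSO₄ forms.

Yes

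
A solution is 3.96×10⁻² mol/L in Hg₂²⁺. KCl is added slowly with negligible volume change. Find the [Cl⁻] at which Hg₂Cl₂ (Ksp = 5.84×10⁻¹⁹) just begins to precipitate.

3.84×10⁻⁹ M

Precipitation of each salt begins when its ion product equals Ksp.
Hg₂Cl₂(s) ⇌ Hg₂²⁺(aq) + 2 Cl⁻(aq)
Ksp = [Hg₂²⁺][Cl⁻]^2 = [Cl⁻]^2(3.96×10⁻²)
[Cl⁻]^2 = 5.84×10⁻¹⁹ / (3.96×10⁻²) = 1.47×10⁻¹⁷
[Cl⁻] = 3.84×10⁻⁹ mol/L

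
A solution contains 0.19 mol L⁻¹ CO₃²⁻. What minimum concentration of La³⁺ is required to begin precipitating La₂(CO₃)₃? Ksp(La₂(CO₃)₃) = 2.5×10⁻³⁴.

1.9×10⁻¹⁶ M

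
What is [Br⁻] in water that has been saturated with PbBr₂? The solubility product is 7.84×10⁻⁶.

2.50×10⁻² M

PbBr₂(s) ⇌ Pb²⁺(aq) + 2 Br⁻(aq)
Call the molar solubility s, so that [Pb²⁺] = s and [Br⁻] = 2s.
Ksp = [Pb²⁺][Br⁻]^2 = s · (2s)^2 = 4s^3 = 7.84×10⁻⁶
s = 1.25×10⁻² mol L⁻¹
[Br⁻] = 2s = 2.50×10⁻² mol L⁻¹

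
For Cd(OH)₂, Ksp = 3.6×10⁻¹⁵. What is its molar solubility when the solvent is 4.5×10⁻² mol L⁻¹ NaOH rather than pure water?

Cd(OH)₂(s) ⇌ Cd²⁺(aq) + 2 OH⁻(aq)
With OH⁻ already at 4.5×10⁻² mol L⁻¹ and s small, take [OH⁻] ≈ 4.5×10⁻² mol L⁻¹ and [Cd²⁺] = s.
Ksp = [Cd²⁺][OH⁻]^2 = s(4.5×10⁻²)^2
s = 3.6×10⁻¹⁵ / (4.5×10⁻²)^2 = 1.8×10⁻¹²
s = 1.8×10⁻¹² mol L⁻¹

1.8×10⁻¹² M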